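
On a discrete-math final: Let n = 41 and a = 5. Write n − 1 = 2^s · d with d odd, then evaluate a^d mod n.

n − 1 = 40 = 2^3 · 5, so s = 3 and d = 5.
By repeated squaring, 5^5 ≡ 9 (mod 41).

9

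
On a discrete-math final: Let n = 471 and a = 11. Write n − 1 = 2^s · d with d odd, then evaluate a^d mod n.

n − 1 = 470 = 2^1 · 235, so s = 1 and d = 235.
11^235 mod 471 = 11.

11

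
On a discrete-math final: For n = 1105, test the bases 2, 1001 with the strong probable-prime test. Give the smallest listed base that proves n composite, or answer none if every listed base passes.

2

n − 1 = 1104 = 2^4 · 69, so s = 4 and d = 69.
Base 2: x_0 = 2^69 mod 1105 = 967. x_0 is neither 1 nor 1104, so continue squaring. x_1 = 967^2 mod 1105 = 259. x_2 = 259^2 mod 1105 = 781. x_3 = 781^2 mod 1105 = 1. x_3 = 1 but x_2 ≠ ±1, a nontrivial square root of 1 — 2 is a witness and 1105 is composite.
Base 1001: x_0 = 1001^69 mod 1105 = 546. x_0 is neither 1 nor 1104, so continue squaring. x_1 = 546^2 mod 1105 = 871. x_2 = 871^2 mod 1105 = 611. x_3 = 611^2 mod 1105 = 936. Reached i = s−1 = 3 without hitting −1: 1001 is a Miller–Rabin witness and 1105 is composite.
The smallest witness among the given bases is 2.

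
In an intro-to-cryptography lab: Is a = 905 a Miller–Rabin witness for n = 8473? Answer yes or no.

yes

n − 1 = 8472 = 2^3 · 1059, so s = 3 and d = 1059.
x_0 = 905^1059 mod 8473 = 3825.
x_0 is neither 1 nor 8472, so continue squaring.
x_1 = 3825^2 mod 8473 = 6227.
x_2 = 6227^2 mod 8473 = 3081.
Reached i = s−1 = 2 without hitting −1: 905 is a Miller–Rabin witness and 8473 is composite.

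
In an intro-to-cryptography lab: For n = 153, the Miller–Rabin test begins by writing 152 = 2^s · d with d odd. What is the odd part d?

Halving: 152 → 76 → 38 → 19; 19 is odd.
So 152 = 2^3 · 19.

19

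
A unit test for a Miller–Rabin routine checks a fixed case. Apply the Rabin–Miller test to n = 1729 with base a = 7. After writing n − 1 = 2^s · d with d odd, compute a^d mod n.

343

n − 1 = 1728 = 2^6 · 27, so s = 6 and d = 27.
Repeated squaring mod 1729: 7^1 ≡ 7, 7^2 ≡ 49, 7^4 ≡ 672, 7^8 ≡ 315, 7^16 ≡ 672.
27 = 16 + 8 + 2 + 1, so 7^27 ≡ 672·315·49·7 ≡ 343 (mod 1729).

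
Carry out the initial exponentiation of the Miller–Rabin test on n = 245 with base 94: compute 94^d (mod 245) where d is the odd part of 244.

n − 1 = 244 = 2^2 · 61, so s = 2 and d = 61.
94^61 mod 245 = 199.

199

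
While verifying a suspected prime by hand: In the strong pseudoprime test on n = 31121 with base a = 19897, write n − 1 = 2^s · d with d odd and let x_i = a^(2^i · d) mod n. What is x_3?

n − 1 = 31120 = 2^4 · 1945, so s = 4 and d = 1945.
By repeated squaring, 19897^1945 ≡ 24779 (mod 31121).
x_0 = 24779.
x_1 = 24779^2 mod 31121 = 12632.
x_2 = 12632^2 mod 31121 = 10057.
x_3 = 10057^2 mod 31121 = 31120.

31120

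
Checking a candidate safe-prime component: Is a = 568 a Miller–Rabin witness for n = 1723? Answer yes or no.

n − 1 = 1722 = 2^1 · 861, so s = 1 and d = 861.
Repeated squaring mod 1723: 568^1 ≡ 568, 568^2 ≡ 423, 568^4 ≡ 1460, 568^8 ≡ 249, 568^16 ≡ 1696, 568^32 ≡ 729, 568^64 ≡ 757, 568^128 ≡ 1013, 568^256 ≡ 984, 568^512 ≡ 1653.
861 = 512 + 256 + 64 + 16 + 8 + 4 + 1, so 568^861 ≡ 1653·984·757·1696·249·1460·568 ≡ 1 (mod 1723).
x_0 = 568^861 mod 1723 = 1.
x_0 = 1, so 568 is not a witness.

no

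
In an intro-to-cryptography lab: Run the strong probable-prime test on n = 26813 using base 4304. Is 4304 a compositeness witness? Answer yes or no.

n − 1 = 26812 = 2^2 · 6703, so s = 2 and d = 6703.
x_0 = 4304^6703 mod 26813 = 26812.
x_0 = 26812 ≡ −1, so 4304 is not a witness.

no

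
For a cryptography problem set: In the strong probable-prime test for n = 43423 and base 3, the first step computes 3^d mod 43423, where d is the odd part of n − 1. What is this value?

n − 1 = 43422 = 2^1 · 21711, so s = 1 and d = 21711.
3^21711 mod 43423 = 29110.

29110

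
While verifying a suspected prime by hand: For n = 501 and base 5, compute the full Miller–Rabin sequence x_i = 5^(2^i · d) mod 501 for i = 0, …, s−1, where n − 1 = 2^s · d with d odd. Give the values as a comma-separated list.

284, 496

n − 1 = 500 = 2^2 · 125, so s = 2 and d = 125.
x_0 = 5^125 mod 501 = 284.
x_1 = 284^2 mod 501 = 496.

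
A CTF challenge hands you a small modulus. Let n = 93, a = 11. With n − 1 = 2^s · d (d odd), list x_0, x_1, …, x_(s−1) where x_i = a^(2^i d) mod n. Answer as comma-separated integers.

n − 1 = 92 = 2^2 · 23, so s = 2 and d = 23.
x_0 = 11^23 mod 93 = 74.
x_1 = 74^2 mod 93 = 82.

74, 82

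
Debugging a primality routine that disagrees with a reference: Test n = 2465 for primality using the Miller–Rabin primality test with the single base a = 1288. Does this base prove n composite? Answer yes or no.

no

n − 1 = 2464 = 2^5 · 77, so s = 5 and d = 77.
x_0 = 1288^77 mod 2465 = 1288.
x_0 is neither 1 nor 2464, so continue squaring.
x_1 = 1288^2 mod 2465 = 2464.
x_1 ≡ −1, so 1288 is not a witness.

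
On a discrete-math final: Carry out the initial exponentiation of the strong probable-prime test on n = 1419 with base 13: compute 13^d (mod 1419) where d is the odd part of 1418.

1315

n − 1 = 1418 = 2^1 · 709, so s = 1 and d = 709.
Repeated squaring mod 1419: 13^1 ≡ 13, 13^2 ≡ 169, 13^4 ≡ 181, 13^8 ≡ 124, 13^16 ≡ 1186, 13^32 ≡ 367, 13^64 ≡ 1303, 13^128 ≡ 685, 13^256 ≡ 955, 13^512 ≡ 1027.
709 = 512 + 128 + 64 + 4 + 1, so 13^709 ≡ 1027·685·1303·181·13 ≡ 1315 (mod 1419).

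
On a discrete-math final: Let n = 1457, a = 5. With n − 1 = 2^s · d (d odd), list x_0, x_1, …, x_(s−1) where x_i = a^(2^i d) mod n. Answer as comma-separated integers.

n − 1 = 1456 = 2^4 · 91, so s = 4 and d = 91.
x_0 = 5^91 mod 1457 = 160.
x_1 = 160^2 mod 1457 = 831.
x_2 = 831^2 mod 1457 = 1400.
x_3 = 1400^2 mod 1457 = 335.

160, 831, 1400, 335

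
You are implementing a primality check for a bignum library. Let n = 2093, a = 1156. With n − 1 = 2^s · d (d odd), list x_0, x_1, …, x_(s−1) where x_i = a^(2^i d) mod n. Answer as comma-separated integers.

n − 1 = 2092 = 2^2 · 523, so s = 2 and d = 523.
x_0 = 1156^523 mod 2093 = 610.
x_1 = 610^2 mod 2093 = 1639.

610, 1639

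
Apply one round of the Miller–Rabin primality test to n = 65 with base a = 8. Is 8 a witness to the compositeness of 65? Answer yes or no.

n − 1 = 64 = 2^6 · 1, so s = 6 and d = 1.
x_0 = 8^1 mod 65 = 8.
x_0 is neither 1 nor 64, so continue squaring.
x_1 = 8^2 mod 65 = 64.
x_1 ≡ −1, so 8 is not a witness.

no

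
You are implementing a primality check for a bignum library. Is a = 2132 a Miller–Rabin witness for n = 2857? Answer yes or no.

no

n − 1 = 2856 = 2^3 · 357, so s = 3 and d = 357.
Repeated squaring mod 2857: 2132^1 ≡ 2132, 2132^2 ≡ 2794, 2132^4 ≡ 1112, 2132^8 ≡ 2320, 2132^16 ≡ 2669, 2132^32 ≡ 1060, 2132^64 ≡ 799, 2132^128 ≡ 1290, 2132^256 ≡ 1326.
357 = 256 + 64 + 32 + 4 + 1, so 2132^357 ≡ 1326·799·1060·1112·2132 ≡ 1924 (mod 2857).
x_0 = 2132^357 mod 2857 = 1924.
x_0 is neither 1 nor 2856, so continue squaring.
x_1 = 1924^2 mod 2857 = 1961.
x_2 = 1961^2 mod 2857 = 2856.
x_2 ≡ −1, so 2132 is not a witness.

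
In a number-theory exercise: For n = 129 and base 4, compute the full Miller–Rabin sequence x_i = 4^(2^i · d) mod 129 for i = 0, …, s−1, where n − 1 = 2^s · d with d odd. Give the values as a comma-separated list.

4, 16, 127, 4, 16, 127, 4

n − 1 = 128 = 2^7 · 1, so s = 7 and d = 1.
x_0 = 4^1 mod 129 = 4.
x_1 = 4^2 mod 129 = 16.
x_2 = 16^2 mod 129 = 127.
x_3 = 127^2 mod 129 = 4.
x_4 = 4^2 mod 129 = 16.
x_5 = 16^2 mod 129 = 127.
x_6 = 127^2 mod 129 = 4.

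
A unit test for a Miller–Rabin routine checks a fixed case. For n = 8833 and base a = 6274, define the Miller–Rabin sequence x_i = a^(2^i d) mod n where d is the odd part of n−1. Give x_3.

n − 1 = 8832 = 2^7 · 69, so s = 7 and d = 69.
Repeated squaring mod 8833: 6274^1 ≡ 6274, 6274^2 ≡ 3228, 6274^4 ≡ 5877, 6274^8 ≡ 2099, 6274^16 ≡ 6967, 6274^32 ≡ 1754, 6274^64 ≡ 2632.
69 = 64 + 4 + 1, so 6274^69 ≡ 2632·5877·6274 ≡ 8825 (mod 8833).
x_0 = 8825.
x_1 = 8825^2 mod 8833 = 64.
x_2 = 64^2 mod 8833 = 4096.
x_3 = 4096^2 mod 8833 = 3349.

3349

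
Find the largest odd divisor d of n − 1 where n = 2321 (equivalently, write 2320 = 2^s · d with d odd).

145

Halving: 2320 → 1160 → 580 → 290 → 145; 145 is odd.
So 2320 = 2^4 · 145.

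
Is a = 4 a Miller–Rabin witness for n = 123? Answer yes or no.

yes

n − 1 = 122 = 2^1 · 61, so s = 1 and d = 61.
x_0 = 4^61 mod 123 = 4.
x_0 ∉ {1, 122} and s = 1, so 4 is a Miller–Rabin witness and 123 is composite.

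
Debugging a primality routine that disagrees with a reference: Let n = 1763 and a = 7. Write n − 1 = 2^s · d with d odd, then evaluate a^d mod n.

1155

n − 1 = 1762 = 2^1 · 881, so s = 1 and d = 881.
7^881 mod 1763 = 1155.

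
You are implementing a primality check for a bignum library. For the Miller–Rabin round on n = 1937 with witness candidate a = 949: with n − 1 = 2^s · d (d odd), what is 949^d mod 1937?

n − 1 = 1936 = 2^4 · 121, so s = 4 and d = 121.
Repeated squaring mod 1937: 949^1 ≡ 949, 949^2 ≡ 1833, 949^4 ≡ 1131, 949^8 ≡ 741, 949^16 ≡ 910, 949^32 ≡ 1001, 949^64 ≡ 572.
121 = 64 + 32 + 16 + 8 + 1, so 949^121 ≡ 572·1001·910·741·949 ≡ 871 (mod 1937).

871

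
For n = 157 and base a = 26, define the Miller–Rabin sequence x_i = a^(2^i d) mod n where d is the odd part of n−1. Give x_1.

n − 1 = 156 = 2^2 · 39, so s = 2 and d = 39.
x_0 = 26^39 mod 157 = 28.
x_1 = 28^2 mod 157 = 156.

156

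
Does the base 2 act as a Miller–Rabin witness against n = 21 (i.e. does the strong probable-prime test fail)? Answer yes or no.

n − 1 = 20 = 2^2 · 5, so s = 2 and d = 5.
By repeated squaring, 2^5 ≡ 11 (mod 21).
x_0 = 2^5 mod 21 = 11.
x_0 is neither 1 nor 20, so continue squaring.
x_1 = 11^2 mod 21 = 16.
Reached i = s−1 = 1 without hitting −1: 2 is a Miller–Rabin witness and 21 is composite.

yes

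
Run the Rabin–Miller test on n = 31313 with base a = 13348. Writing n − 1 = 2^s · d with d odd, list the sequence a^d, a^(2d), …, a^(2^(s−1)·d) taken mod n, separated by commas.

n − 1 = 31312 = 2^4 · 1957, so s = 4 and d = 1957.
x_0 = 13348^1957 mod 31313 = 6822.
x_1 = 6822^2 mod 31313 = 8566.
x_2 = 8566^2 mod 31313 = 9997.
x_3 = 9997^2 mod 31313 = 20226.

6822, 8566, 9997, 20226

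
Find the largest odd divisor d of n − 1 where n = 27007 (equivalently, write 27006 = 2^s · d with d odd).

13503

Halving: 27006 → 13503; 13503 is odd.
So 27006 = 2^1 · 13503.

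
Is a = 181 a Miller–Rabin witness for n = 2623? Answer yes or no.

n − 1 = 2622 = 2^1 · 1311, so s = 1 and d = 1311.
Repeated squaring mod 2623: 181^1 ≡ 181, 181^2 ≡ 1285, 181^4 ≡ 1358, 181^8 ≡ 195, 181^16 ≡ 1303, 181^32 ≡ 728, 181^64 ≡ 138, 181^128 ≡ 683, 181^256 ≡ 2218, 181^512 ≡ 1399, 181^1024 ≡ 443.
1311 = 1024 + 256 + 16 + 8 + 4 + 2 + 1, so 181^1311 ≡ 443·2218·1303·195·1358·1285·181 ≡ 1497 (mod 2623).
x_0 = 181^1311 mod 2623 = 1497.
x_0 ∉ {1, 2622} and s = 1, so 181 is a Miller–Rabin witness and 2623 is composite.

yes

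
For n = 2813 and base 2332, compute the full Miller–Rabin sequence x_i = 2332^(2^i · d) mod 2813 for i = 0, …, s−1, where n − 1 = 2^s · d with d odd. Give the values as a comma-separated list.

n − 1 = 2812 = 2^2 · 703, so s = 2 and d = 703.
x_0 = 2332^703 mod 2813 = 1931.
x_1 = 1931^2 mod 2813 = 1536.

1931, 1536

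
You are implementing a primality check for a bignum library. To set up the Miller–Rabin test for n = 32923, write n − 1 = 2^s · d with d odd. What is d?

Halving: 32922 → 16461; 16461 is odd.
So 32922 = 2^1 · 16461.

16461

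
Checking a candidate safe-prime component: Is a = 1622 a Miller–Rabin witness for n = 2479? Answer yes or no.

yes

n − 1 = 2478 = 2^1 · 1239, so s = 1 and d = 1239.
By repeated squaring, 1622^1239 ≡ 2337 (mod 2479).
x_0 = 1622^1239 mod 2479 = 2337.
x_0 ∉ {1, 2478} and s = 1, so 1622 is a Miller–Rabin witness and 2479 is composite.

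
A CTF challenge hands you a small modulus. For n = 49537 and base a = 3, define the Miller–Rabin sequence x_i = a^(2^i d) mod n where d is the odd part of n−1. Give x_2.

n − 1 = 49536 = 2^7 · 387, so s = 7 and d = 387.
x_0 = 3^387 mod 49537 = 32488.
x_1 = 32488^2 mod 49537 = 34822.
x_2 = 34822^2 mod 49537 = 4998.

4998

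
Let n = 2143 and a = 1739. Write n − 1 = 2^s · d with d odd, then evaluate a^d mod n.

n − 1 = 2142 = 2^1 · 1071, so s = 1 and d = 1071.
1739^1071 mod 2143 = 2142.

2142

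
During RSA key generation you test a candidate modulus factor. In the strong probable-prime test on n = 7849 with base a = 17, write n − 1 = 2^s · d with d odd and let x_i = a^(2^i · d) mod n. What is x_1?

6395

n − 1 = 7848 = 2^3 · 981, so s = 3 and d = 981.
x_0 = 17^981 mod 7849 = 2832.
x_1 = 2832^2 mod 7849 = 6395.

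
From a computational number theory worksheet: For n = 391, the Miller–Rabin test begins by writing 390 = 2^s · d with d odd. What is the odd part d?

Halving: 390 → 195; 195 is odd.
So 390 = 2^1 · 195.

195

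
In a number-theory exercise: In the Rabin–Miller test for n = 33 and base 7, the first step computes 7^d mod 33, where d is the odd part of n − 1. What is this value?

7

n − 1 = 32 = 2^5 · 1, so s = 5 and d = 1.
7^1 mod 33 = 7.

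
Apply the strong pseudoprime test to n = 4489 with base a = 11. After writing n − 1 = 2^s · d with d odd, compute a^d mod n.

n − 1 = 4488 = 2^3 · 561, so s = 3 and d = 561.
11^561 mod 4489 = 200.

200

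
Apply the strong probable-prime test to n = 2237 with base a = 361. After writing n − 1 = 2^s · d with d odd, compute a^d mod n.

2236

n − 1 = 2236 = 2^2 · 559, so s = 2 and d = 559.
361^559 mod 2237 = 2236.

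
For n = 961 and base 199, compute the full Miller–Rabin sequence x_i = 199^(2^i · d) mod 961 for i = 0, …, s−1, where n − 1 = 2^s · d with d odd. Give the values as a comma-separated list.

681, 559, 156, 311, 621, 280

n − 1 = 960 = 2^6 · 15, so s = 6 and d = 15.
x_0 = 199^15 mod 961 = 681.
x_1 = 681^2 mod 961 = 559.
x_2 = 559^2 mod 961 = 156.
x_3 = 156^2 mod 961 = 311.
x_4 = 311^2 mod 961 = 621.
x_5 = 621^2 mod 961 = 280.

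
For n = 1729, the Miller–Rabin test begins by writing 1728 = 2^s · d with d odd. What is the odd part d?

Halving: 1728 → 864 → 432 → 216 → 108 → 54 → 27; 27 is odd.
So 1728 = 2^6 · 27.

27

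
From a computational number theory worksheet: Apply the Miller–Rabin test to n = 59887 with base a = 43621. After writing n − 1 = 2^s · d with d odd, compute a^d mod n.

59886

n − 1 = 59886 = 2^1 · 29943, so s = 1 and d = 29943.
Repeated squaring mod 59887: 43621^1 ≡ 43621, 43621^2 ≡ 1990, 43621^4 ≡ 7558, 43621^8 ≡ 51053, 43621^16 ≡ 6795, 43621^32 ≡ 59035, 43621^64 ≡ 7260, 43621^128 ≡ 7040, 43621^256 ≡ 35051, 43621^512 ≡ 50683, 43621^1024 ≡ 33398, 43621^2048 ≡ 31029, 43621^4096 ≡ 55429, 43621^8192 ≡ 51167, 43621^16384 ≡ 41797.
29943 = 16384 + 8192 + 4096 + 1024 + 128 + 64 + 32 + 16 + 4 + 2 + 1, so 43621^29943 ≡ 41797·51167·55429·33398·7040·7260·59035·6795·7558·1990·43621 ≡ 59886 (mod 59887).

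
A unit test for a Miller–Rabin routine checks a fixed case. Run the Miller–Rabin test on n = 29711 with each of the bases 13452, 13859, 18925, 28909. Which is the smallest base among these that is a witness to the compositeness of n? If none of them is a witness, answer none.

13452

n − 1 = 29710 = 2^1 · 14855, so s = 1 and d = 14855.
Base 13452: x_0 = 13452^14855 mod 29711 = 19392. x_0 ∉ {1, 29710} and s = 1, so 13452 is a Miller–Rabin witness and 29711 is composite.
Base 13859: x_0 = 13859^14855 mod 29711 = 6775. x_0 ∉ {1, 29710} and s = 1, so 13859 is a Miller–Rabin witness and 29711 is composite.
Base 18925: x_0 = 18925^14855 mod 29711 = 25367. x_0 ∉ {1, 29710} and s = 1, so 18925 is a Miller–Rabin witness and 29711 is composite.
Base 28909: x_0 = 28909^14855 mod 29711 = 18470. x_0 ∉ {1, 29710} and s = 1, so 28909 is a Miller–Rabin witness and 29711 is composite.
The smallest witness among the given bases is 13452.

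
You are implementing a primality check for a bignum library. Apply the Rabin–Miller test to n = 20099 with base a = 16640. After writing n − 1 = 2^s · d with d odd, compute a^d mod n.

n − 1 = 20098 = 2^1 · 10049, so s = 1 and d = 10049.
Repeated squaring mod 20099: 16640^1 ≡ 16640, 16640^2 ≡ 5776, 16640^4 ≡ 17935, 16640^8 ≡ 19928, 16640^16 ≡ 9142, 16640^32 ≡ 4522, 16640^64 ≡ 7801, 16640^128 ≡ 15928, 16640^256 ≡ 11606, 16640^512 ≡ 15837, 16640^1024 ≡ 15247, 16640^2048 ≡ 5975, 16640^4096 ≡ 4801, 16640^8192 ≡ 16147.
10049 = 8192 + 1024 + 512 + 256 + 64 + 1, so 16640^10049 ≡ 16147·15247·15837·11606·7801·16640 ≡ 14245 (mod 20099).

14245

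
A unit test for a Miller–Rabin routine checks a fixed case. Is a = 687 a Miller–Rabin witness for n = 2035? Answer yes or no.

yes

n − 1 = 2034 = 2^1 · 1017, so s = 1 and d = 1017.
x_0 = 687^1017 mod 2035 = 1257.
x_0 ∉ {1, 2034} and s = 1, so 687 is a Miller–Rabin witness and 2035 is composite.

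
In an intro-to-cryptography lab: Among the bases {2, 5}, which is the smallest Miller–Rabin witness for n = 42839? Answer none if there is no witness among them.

none

n − 1 = 42838 = 2^1 · 21419, so s = 1 and d = 21419.
Base 2: x_0 = 2^21419 mod 42839 = 1. x_0 = 1, so 2 is not a witness.
Base 5: x_0 = 5^21419 mod 42839 = 1. x_0 = 1, so 5 is not a witness.
No listed base is a witness for 42839.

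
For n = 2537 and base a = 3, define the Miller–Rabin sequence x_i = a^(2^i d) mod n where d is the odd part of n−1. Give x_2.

713

n − 1 = 2536 = 2^3 · 317, so s = 3 and d = 317.
x_0 = 3^317 mod 2537 = 636.
x_1 = 636^2 mod 2537 = 1113.
x_2 = 1113^2 mod 2537 = 713.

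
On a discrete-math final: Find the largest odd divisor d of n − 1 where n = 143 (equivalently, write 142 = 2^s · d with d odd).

71

Halving: 142 → 71; 71 is odd.
So 142 = 2^1 · 71.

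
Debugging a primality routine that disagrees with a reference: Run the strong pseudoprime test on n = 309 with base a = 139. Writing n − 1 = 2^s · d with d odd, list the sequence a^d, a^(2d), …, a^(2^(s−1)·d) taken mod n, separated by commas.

n − 1 = 308 = 2^2 · 77, so s = 2 and d = 77.
x_0 = 139^77 mod 309 = 97.
x_1 = 97^2 mod 309 = 139.

97, 139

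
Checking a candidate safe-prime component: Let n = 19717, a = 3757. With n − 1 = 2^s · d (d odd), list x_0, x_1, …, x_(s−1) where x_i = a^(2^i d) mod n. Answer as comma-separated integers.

n − 1 = 19716 = 2^2 · 4929, so s = 2 and d = 4929.
x_0 = 3757^4929 mod 19717 = 1.
x_1 = 1^2 mod 19717 = 1.

1, 1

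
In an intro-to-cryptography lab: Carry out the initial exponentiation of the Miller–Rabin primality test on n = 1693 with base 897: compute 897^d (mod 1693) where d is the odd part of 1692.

n − 1 = 1692 = 2^2 · 423, so s = 2 and d = 423.
897^423 mod 1693 = 1601.

1601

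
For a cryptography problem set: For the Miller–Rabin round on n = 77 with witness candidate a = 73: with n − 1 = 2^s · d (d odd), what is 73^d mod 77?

n − 1 = 76 = 2^2 · 19, so s = 2 and d = 19.
73^19 mod 77 = 52.

52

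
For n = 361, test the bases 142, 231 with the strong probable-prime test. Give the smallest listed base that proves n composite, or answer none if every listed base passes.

n − 1 = 360 = 2^3 · 45, so s = 3 and d = 45.
Base 142: x_0 = 142^45 mod 361 = 210. x_0 is neither 1 nor 360, so continue squaring. x_1 = 210^2 mod 361 = 58. x_2 = 58^2 mod 361 = 115. Reached i = s−1 = 2 without hitting −1: 142 is a Miller–Rabin witness and 361 is composite.
Base 231: x_0 = 231^45 mod 361 = 56. x_0 is neither 1 nor 360, so continue squaring. x_1 = 56^2 mod 361 = 248. x_2 = 248^2 mod 361 = 134. Reached i = s−1 = 2 without hitting −1: 231 is a Miller–Rabin witness and 361 is composite.
The smallest witness among the given bases is 142.

142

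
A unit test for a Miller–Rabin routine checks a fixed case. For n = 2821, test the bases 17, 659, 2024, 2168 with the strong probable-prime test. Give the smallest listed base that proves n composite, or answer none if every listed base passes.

none

n − 1 = 2820 = 2^2 · 705, so s = 2 and d = 705.
Base 17: x_0 = 17^705 mod 2821 = 2820. x_0 = 2820 ≡ −1, so 17 is not a witness.
Base 659: x_0 = 659^705 mod 2821 = 1. x_0 = 1, so 659 is not a witness.
Base 2024: x_0 = 2024^705 mod 2821 = 1. x_0 = 1, so 2024 is not a witness.
Base 2168: x_0 = 2168^705 mod 2821 = 2820. x_0 = 2820 ≡ −1, so 2168 is not a witness.
No listed base is a witness for 2821.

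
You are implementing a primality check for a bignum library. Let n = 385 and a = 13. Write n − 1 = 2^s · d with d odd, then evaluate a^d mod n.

n − 1 = 384 = 2^7 · 3, so s = 7 and d = 3.
13^3 mod 385 = 272.

272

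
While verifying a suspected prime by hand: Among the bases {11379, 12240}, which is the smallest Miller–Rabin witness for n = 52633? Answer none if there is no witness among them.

n − 1 = 52632 = 2^3 · 6579, so s = 3 and d = 6579.
Base 11379: x_0 = 11379^6579 mod 52633 = 1. x_0 = 1, so 11379 is not a witness.
Base 12240: x_0 = 12240^6579 mod 52633 = 22968. x_0 is neither 1 nor 52632, so continue squaring. x_1 = 22968^2 mod 52633 = 41098. x_2 = 41098^2 mod 52633 = 1. x_2 = 1 but x_1 ≠ ±1, a nontrivial square root of 1 — 12240 is a witness and 52633 is composite.
The smallest witness among the given bases is 12240.

12240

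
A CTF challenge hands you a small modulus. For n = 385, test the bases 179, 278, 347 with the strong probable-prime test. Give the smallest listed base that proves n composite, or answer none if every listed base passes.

n − 1 = 384 = 2^7 · 3, so s = 7 and d = 3.
Base 179: x_0 = 179^3 mod 385 = 379. x_0 is neither 1 nor 384, so continue squaring. x_1 = 379^2 mod 385 = 36. x_2 = 36^2 mod 385 = 141. x_3 = 141^2 mod 385 = 246. x_4 = 246^2 mod 385 = 71. x_5 = 71^2 mod 385 = 36. x_6 = 36^2 mod 385 = 141. Reached i = s−1 = 6 without hitting −1: 179 is a Miller–Rabin witness and 385 is composite.
Base 278: x_0 = 278^3 mod 385 = 27. x_0 is neither 1 nor 384, so continue squaring. x_1 = 27^2 mod 385 = 344. x_2 = 344^2 mod 385 = 141. x_3 = 141^2 mod 385 = 246. x_4 = 246^2 mod 385 = 71. x_5 = 71^2 mod 385 = 36. x_6 = 36^2 mod 385 = 141. Reached i = s−1 = 6 without hitting −1: 278 is a Miller–Rabin witness and 385 is composite.
Base 347: x_0 = 347^3 mod 385 = 183. x_0 is neither 1 nor 384, so continue squaring. x_1 = 183^2 mod 385 = 379. x_2 = 379^2 mod 385 = 36. x_3 = 36^2 mod 385 = 141. x_4 = 141^2 mod 385 = 246. x_5 = 246^2 mod 385 = 71. x_6 = 71^2 mod 385 = 36. Reached i = s−1 = 6 without hitting −1: 347 is a Miller–Rabin witness and 385 is composite.
The smallest witness among the given bases is 179.

179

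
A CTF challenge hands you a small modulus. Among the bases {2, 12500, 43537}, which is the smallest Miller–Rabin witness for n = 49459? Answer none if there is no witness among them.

none

n − 1 = 49458 = 2^1 · 24729, so s = 1 and d = 24729.
Base 2: x_0 = 2^24729 mod 49459 = 49458. x_0 = 49458 ≡ −1, so 2 is not a witness.
Base 12500: x_0 = 12500^24729 mod 49459 = 1. x_0 = 1, so 12500 is not a witness.
Base 43537: x_0 = 43537^24729 mod 49459 = 49458. x_0 = 49458 ≡ −1, so 43537 is not a witness.
No listed base is a witness for 49459.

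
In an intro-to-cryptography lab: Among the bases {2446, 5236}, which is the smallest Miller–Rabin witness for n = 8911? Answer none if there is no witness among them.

n − 1 = 8910 = 2^1 · 4455, so s = 1 and d = 4455.
Base 2446: x_0 = 2446^4455 mod 8911 = 8910. x_0 = 8910 ≡ −1, so 2446 is not a witness.
Base 5236: x_0 = 5236^4455 mod 8911 = 1274. x_0 ∉ {1, 8910} and s = 1, so 5236 is a Miller–Rabin witness and 8911 is composite.
The smallest witness among the given bases is 5236.

5236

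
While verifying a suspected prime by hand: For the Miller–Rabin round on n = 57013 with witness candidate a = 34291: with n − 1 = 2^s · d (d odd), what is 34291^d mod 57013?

n − 1 = 57012 = 2^2 · 14253, so s = 2 and d = 14253.
34291^14253 mod 57013 = 43338.

43338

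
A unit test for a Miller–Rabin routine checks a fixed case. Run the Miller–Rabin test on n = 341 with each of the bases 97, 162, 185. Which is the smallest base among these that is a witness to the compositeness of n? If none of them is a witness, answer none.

n − 1 = 340 = 2^2 · 85, so s = 2 and d = 85.
Base 97: x_0 = 97^85 mod 341 = 1. x_0 = 1, so 97 is not a witness.
Base 162: x_0 = 162^85 mod 341 = 87. x_0 is neither 1 nor 340, so continue squaring. x_1 = 87^2 mod 341 = 67. Reached i = s−1 = 1 without hitting −1: 162 is a Miller–Rabin witness and 341 is composite.
Base 185: x_0 = 185^85 mod 341 = 309. x_0 is neither 1 nor 340, so continue squaring. x_1 = 309^2 mod 341 = 1. x_1 = 1 but x_0 ≠ ±1, a nontrivial square root of 1 — 185 is a witness and 341 is composite.
The smallest witness among the given bases is 162.

162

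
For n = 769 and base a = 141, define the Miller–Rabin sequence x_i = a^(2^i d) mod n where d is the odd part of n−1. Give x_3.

57

n − 1 = 768 = 2^8 · 3, so s = 8 and d = 3.
x_0 = 141^3 mod 769 = 216.
x_1 = 216^2 mod 769 = 516.
x_2 = 516^2 mod 769 = 182.
x_3 = 182^2 mod 769 = 57.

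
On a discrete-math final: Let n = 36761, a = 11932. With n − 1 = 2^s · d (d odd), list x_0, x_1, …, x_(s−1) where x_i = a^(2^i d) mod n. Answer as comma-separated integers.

8139, 36760, 1

n − 1 = 36760 = 2^3 · 4595, so s = 3 and d = 4595.
x_0 = 11932^4595 mod 36761 = 8139.
x_1 = 8139^2 mod 36761 = 36760.
x_2 = 36760^2 mod 36761 = 1.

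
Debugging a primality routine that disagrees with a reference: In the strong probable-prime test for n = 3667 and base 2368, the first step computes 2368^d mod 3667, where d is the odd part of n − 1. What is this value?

1291

n − 1 = 3666 = 2^1 · 1833, so s = 1 and d = 1833.
2368^1833 mod 3667 = 1291.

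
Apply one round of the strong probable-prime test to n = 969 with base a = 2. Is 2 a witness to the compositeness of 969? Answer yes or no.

n − 1 = 968 = 2^3 · 121, so s = 3 and d = 121.
x_0 = 2^121 mod 969 = 155.
x_0 is neither 1 nor 968, so continue squaring.
x_1 = 155^2 mod 969 = 769.
x_2 = 769^2 mod 969 = 271.
Reached i = s−1 = 2 without hitting −1: 2 is a Miller–Rabin witness and 969 is composite.

yes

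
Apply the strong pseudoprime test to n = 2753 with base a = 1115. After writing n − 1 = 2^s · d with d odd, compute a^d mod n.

286

n − 1 = 2752 = 2^6 · 43, so s = 6 and d = 43.
1115^43 mod 2753 = 286.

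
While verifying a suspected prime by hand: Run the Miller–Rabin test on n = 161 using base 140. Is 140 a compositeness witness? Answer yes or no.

yes

n − 1 = 160 = 2^5 · 5, so s = 5 and d = 5.
Repeated squaring mod 161: 140^1 ≡ 140, 140^2 ≡ 119, 140^4 ≡ 154.
5 = 4 + 1, so 140^5 ≡ 154·140 ≡ 147 (mod 161).
x_0 = 140^5 mod 161 = 147.
x_0 is neither 1 nor 160, so continue squaring.
x_1 = 147^2 mod 161 = 35.
x_2 = 35^2 mod 161 = 98.
x_3 = 98^2 mod 161 = 105.
x_4 = 105^2 mod 161 = 77.
Reached i = s−1 = 4 without hitting −1: 140 is a Miller–Rabin witness and 161 is composite.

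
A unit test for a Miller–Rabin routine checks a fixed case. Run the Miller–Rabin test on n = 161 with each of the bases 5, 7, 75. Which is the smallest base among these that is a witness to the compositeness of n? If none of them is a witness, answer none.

n − 1 = 160 = 2^5 · 5, so s = 5 and d = 5.
Base 5: x_0 = 5^5 mod 161 = 66. x_0 is neither 1 nor 160, so continue squaring. x_1 = 66^2 mod 161 = 9. x_2 = 9^2 mod 161 = 81. x_3 = 81^2 mod 161 = 121. x_4 = 121^2 mod 161 = 151. Reached i = s−1 = 4 without hitting −1: 5 is a Miller–Rabin witness and 161 is composite.
Base 7: x_0 = 7^5 mod 161 = 63. x_0 is neither 1 nor 160, so continue squaring. x_1 = 63^2 mod 161 = 105. x_2 = 105^2 mod 161 = 77. x_3 = 77^2 mod 161 = 133. x_4 = 133^2 mod 161 = 140. Reached i = s−1 = 4 without hitting −1: 7 is a Miller–Rabin witness and 161 is composite.
Base 75: x_0 = 75^5 mod 161 = 94. x_0 is neither 1 nor 160, so continue squaring. x_1 = 94^2 mod 161 = 142. x_2 = 142^2 mod 161 = 39. x_3 = 39^2 mod 161 = 72. x_4 = 72^2 mod 161 = 32. Reached i = s−1 = 4 without hitting −1: 75 is a Miller–Rabin witness and 161 is composite.
The smallest witness among the given bases is 5.

5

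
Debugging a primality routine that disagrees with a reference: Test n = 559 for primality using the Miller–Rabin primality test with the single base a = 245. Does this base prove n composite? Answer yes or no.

yes

n − 1 = 558 = 2^1 · 279, so s = 1 and d = 279.
x_0 = 245^279 mod 559 = 70.
x_0 ∉ {1, 558} and s = 1, so 245 is a Miller–Rabin witness and 559 is composite.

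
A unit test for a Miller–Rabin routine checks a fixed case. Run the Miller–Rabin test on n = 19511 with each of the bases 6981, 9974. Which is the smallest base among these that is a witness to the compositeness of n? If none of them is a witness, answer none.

6981

n − 1 = 19510 = 2^1 · 9755, so s = 1 and d = 9755.
Base 6981: x_0 = 6981^9755 mod 19511 = 19153. x_0 ∉ {1, 19510} and s = 1, so 6981 is a Miller–Rabin witness and 19511 is composite.
Base 9974: x_0 = 9974^9755 mod 19511 = 18859. x_0 ∉ {1, 19510} and s = 1, so 9974 is a Miller–Rabin witness and 19511 is composite.
The smallest witness among the given bases is 6981.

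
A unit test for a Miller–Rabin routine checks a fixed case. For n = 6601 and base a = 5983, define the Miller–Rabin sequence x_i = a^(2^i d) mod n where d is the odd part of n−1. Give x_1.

n − 1 = 6600 = 2^3 · 825, so s = 3 and d = 825.
x_0 = 5983^825 mod 6601 = 3359.
x_1 = 3359^2 mod 6601 = 1772.

1772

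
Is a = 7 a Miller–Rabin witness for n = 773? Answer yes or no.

no

n − 1 = 772 = 2^2 · 193, so s = 2 and d = 193.
x_0 = 7^193 mod 773 = 317.
x_0 is neither 1 nor 772, so continue squaring.
x_1 = 317^2 mod 773 = 772.
x_1 ≡ −1, so 7 is not a witness.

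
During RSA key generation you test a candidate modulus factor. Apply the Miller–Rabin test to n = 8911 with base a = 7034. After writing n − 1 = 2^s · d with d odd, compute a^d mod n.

2813

n − 1 = 8910 = 2^1 · 4455, so s = 1 and d = 4455.
By repeated squaring, 7034^4455 ≡ 2813 (mod 8911).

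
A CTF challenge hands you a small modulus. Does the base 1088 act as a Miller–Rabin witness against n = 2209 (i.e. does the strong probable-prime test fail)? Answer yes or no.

no

n − 1 = 2208 = 2^5 · 69, so s = 5 and d = 69.
x_0 = 1088^69 mod 2209 = 1.
x_0 = 1, so 1088 is not a witness.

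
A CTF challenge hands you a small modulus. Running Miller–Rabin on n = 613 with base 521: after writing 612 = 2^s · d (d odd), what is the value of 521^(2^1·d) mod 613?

612

n − 1 = 612 = 2^2 · 153, so s = 2 and d = 153.
x_0 = 521^153 mod 613 = 578.
x_1 = 578^2 mod 613 = 612.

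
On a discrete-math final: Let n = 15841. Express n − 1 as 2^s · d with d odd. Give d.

495

Halving: 15840 → 7920 → 3960 → 1980 → 990 → 495; 495 is odd.
So 15840 = 2^5 · 495.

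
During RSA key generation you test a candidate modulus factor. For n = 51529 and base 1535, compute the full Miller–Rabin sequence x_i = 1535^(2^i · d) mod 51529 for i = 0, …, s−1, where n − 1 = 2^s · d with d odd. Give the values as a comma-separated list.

n − 1 = 51528 = 2^3 · 6441, so s = 3 and d = 6441.
x_0 = 1535^6441 mod 51529 = 4995.
x_1 = 4995^2 mod 51529 = 9989.
x_2 = 9989^2 mod 51529 = 19977.

4995, 9989, 19977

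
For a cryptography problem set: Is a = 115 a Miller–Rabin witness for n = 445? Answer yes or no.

yes

n − 1 = 444 = 2^2 · 111, so s = 2 and d = 111.
x_0 = 115^111 mod 445 = 95.
x_0 is neither 1 nor 444, so continue squaring.
x_1 = 95^2 mod 445 = 125.
Reached i = s−1 = 1 without hitting −1: 115 is a Miller–Rabin witness and 445 is composite.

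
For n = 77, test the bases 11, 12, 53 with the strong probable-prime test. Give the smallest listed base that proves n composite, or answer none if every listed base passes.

11

n − 1 = 76 = 2^2 · 19, so s = 2 and d = 19.
Base 11: x_0 = 11^19 mod 77 = 11. x_0 is neither 1 nor 76, so continue squaring. x_1 = 11^2 mod 77 = 44. Reached i = s−1 = 1 without hitting −1: 11 is a Miller–Rabin witness and 77 is composite.
Base 12: x_0 = 12^19 mod 77 = 12. x_0 is neither 1 nor 76, so continue squaring. x_1 = 12^2 mod 77 = 67. Reached i = s−1 = 1 without hitting −1: 12 is a Miller–Rabin witness and 77 is composite.
Base 53: x_0 = 53^19 mod 77 = 60. x_0 is neither 1 nor 76, so continue squaring. x_1 = 60^2 mod 77 = 58. Reached i = s−1 = 1 without hitting −1: 53 is a Miller–Rabin witness and 77 is composite.
The smallest witness among the given bases is 11.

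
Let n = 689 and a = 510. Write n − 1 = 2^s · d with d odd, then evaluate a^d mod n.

55

n − 1 = 688 = 2^4 · 43, so s = 4 and d = 43.
510^43 mod 689 = 55.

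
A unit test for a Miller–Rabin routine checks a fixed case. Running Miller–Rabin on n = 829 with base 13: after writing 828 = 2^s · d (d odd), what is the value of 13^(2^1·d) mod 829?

n − 1 = 828 = 2^2 · 207, so s = 2 and d = 207.
x_0 = 13^207 mod 829 = 828.
x_1 = 828^2 mod 829 = 1.

1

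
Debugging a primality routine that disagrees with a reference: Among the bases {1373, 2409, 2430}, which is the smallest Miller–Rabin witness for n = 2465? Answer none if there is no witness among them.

2409

n − 1 = 2464 = 2^5 · 77, so s = 5 and d = 77.
Base 1373: x_0 = 1373^77 mod 2465 = 1288. x_0 is neither 1 nor 2464, so continue squaring. x_1 = 1288^2 mod 2465 = 2464. x_1 ≡ −1, so 1373 is not a witness.
Base 2409: x_0 = 2409^77 mod 2465 = 1119. x_0 is neither 1 nor 2464, so continue squaring. x_1 = 1119^2 mod 2465 = 2406. x_2 = 2406^2 mod 2465 = 1016. x_3 = 1016^2 mod 2465 = 1886. x_4 = 1886^2 mod 2465 = 1. x_4 = 1 but x_3 ≠ ±1, a nontrivial square root of 1 — 2409 is a witness and 2465 is composite.
Base 2430: x_0 = 2430^77 mod 2465 = 900. x_0 is neither 1 nor 2464, so continue squaring. x_1 = 900^2 mod 2465 = 1480. x_2 = 1480^2 mod 2465 = 1480. x_3 = 1480^2 mod 2465 = 1480. x_4 = 1480^2 mod 2465 = 1480. Reached i = s−1 = 4 without hitting −1: 2430 is a Miller–Rabin witness and 2465 is composite.
The smallest witness among the given bases is 2409.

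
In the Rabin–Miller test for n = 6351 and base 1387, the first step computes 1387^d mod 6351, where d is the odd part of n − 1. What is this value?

4453

n − 1 = 6350 = 2^1 · 3175, so s = 1 and d = 3175.
By repeated squaring, 1387^3175 ≡ 4453 (mod 6351).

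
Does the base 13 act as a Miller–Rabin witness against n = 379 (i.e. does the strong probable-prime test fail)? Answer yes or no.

no

n − 1 = 378 = 2^1 · 189, so s = 1 and d = 189.
x_0 = 13^189 mod 379 = 378.
x_0 = 378 ≡ −1, so 13 is not a witness.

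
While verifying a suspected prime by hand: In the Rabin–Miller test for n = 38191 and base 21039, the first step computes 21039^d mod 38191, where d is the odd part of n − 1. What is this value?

25110

n − 1 = 38190 = 2^1 · 19095, so s = 1 and d = 19095.
By repeated squaring, 21039^19095 ≡ 25110 (mod 38191).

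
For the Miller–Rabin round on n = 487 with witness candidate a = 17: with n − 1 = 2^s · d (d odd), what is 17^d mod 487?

486

n − 1 = 486 = 2^1 · 243, so s = 1 and d = 243.
17^243 mod 487 = 486.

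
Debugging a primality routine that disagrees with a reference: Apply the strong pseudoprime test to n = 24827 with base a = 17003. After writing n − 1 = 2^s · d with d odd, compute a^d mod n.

n − 1 = 24826 = 2^1 · 12413, so s = 1 and d = 12413.
17003^12413 mod 24827 = 10984.

10984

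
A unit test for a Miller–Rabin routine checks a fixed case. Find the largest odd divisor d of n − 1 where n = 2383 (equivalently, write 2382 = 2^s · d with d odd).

Halving: 2382 → 1191; 1191 is odd.
So 2382 = 2^1 · 1191.

1191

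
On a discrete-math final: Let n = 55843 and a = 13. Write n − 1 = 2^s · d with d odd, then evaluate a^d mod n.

55842

n − 1 = 55842 = 2^1 · 27921, so s = 1 and d = 27921.
13^27921 mod 55843 = 55842.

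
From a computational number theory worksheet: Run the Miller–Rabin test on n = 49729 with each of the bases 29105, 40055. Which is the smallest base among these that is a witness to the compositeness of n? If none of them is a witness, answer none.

29105

n − 1 = 49728 = 2^6 · 777, so s = 6 and d = 777.
Base 29105: x_0 = 29105^777 mod 49729 = 29883. x_0 is neither 1 nor 49728, so continue squaring. x_1 = 29883^2 mod 49729 = 10036. x_2 = 10036^2 mod 49729 = 20071. x_3 = 20071^2 mod 49729 = 40141. x_4 = 40141^2 mod 49729 = 30552. x_5 = 30552^2 mod 49729 = 11374. Reached i = s−1 = 5 without hitting −1: 29105 is a Miller–Rabin witness and 49729 is composite.
Base 40055: x_0 = 40055^777 mod 49729 = 47946. x_0 is neither 1 nor 49728, so continue squaring. x_1 = 47946^2 mod 49729 = 46162. x_2 = 46162^2 mod 49729 = 42594. x_3 = 42594^2 mod 49729 = 35458. x_4 = 35458^2 mod 49729 = 21186. x_5 = 21186^2 mod 49729 = 42371. Reached i = s−1 = 5 without hitting −1: 40055 is a Miller–Rabin witness and 49729 is composite.
The smallest witness among the given bases is 29105.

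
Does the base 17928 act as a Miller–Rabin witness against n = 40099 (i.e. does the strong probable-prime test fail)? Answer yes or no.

n − 1 = 40098 = 2^1 · 20049, so s = 1 and d = 20049.
Repeated squaring mod 40099: 17928^1 ≡ 17928, 17928^2 ≡ 19699, 17928^4 ≡ 12578, 17928^8 ≡ 15529, 17928^16 ≡ 34554, 17928^32 ≡ 31191, 17928^64 ≡ 36642, 17928^128 ≡ 1347, 17928^256 ≡ 9954, 17928^512 ≡ 37586, 17928^1024 ≡ 19626, 17928^2048 ≡ 28981, 17928^4096 ≡ 24806, 17928^8192 ≡ 18481, 17928^16384 ≡ 24178.
20049 = 16384 + 2048 + 1024 + 512 + 64 + 16 + 1, so 17928^20049 ≡ 24178·28981·19626·37586·36642·34554·17928 ≡ 40098 (mod 40099).
x_0 = 17928^20049 mod 40099 = 40098.
x_0 = 40098 ≡ −1, so 17928 is not a witness.

no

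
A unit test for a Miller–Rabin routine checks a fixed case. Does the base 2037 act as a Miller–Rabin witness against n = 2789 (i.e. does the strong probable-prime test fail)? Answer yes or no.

no

n − 1 = 2788 = 2^2 · 697, so s = 2 and d = 697.
x_0 = 2037^697 mod 2789 = 1.
x_0 = 1, so 2037 is not a witness.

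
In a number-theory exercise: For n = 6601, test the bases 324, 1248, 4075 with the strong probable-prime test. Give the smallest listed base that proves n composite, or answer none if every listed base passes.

n − 1 = 6600 = 2^3 · 825, so s = 3 and d = 825.
Base 324: x_0 = 324^825 mod 6601 = 1. x_0 = 1, so 324 is not a witness.
Base 1248: x_0 = 1248^825 mod 6601 = 1. x_0 = 1, so 1248 is not a witness.
Base 4075: x_0 = 4075^825 mod 6601 = 1. x_0 = 1, so 4075 is not a witness.
No listed base is a witness for 6601.

none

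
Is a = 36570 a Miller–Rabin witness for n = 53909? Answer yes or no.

n − 1 = 53908 = 2^2 · 13477, so s = 2 and d = 13477.
x_0 = 36570^13477 mod 53909 = 40714.
x_0 is neither 1 nor 53908, so continue squaring.
x_1 = 40714^2 mod 53909 = 35864.
Reached i = s−1 = 1 without hitting −1: 36570 is a Miller–Rabin witness and 53909 is composite.

yes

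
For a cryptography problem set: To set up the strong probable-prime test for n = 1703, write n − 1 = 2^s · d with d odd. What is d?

851

Halving: 1702 → 851; 851 is odd.
So 1702 = 2^1 · 851.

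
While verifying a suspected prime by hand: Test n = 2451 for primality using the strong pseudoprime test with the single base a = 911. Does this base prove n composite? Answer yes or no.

no

n − 1 = 2450 = 2^1 · 1225, so s = 1 and d = 1225.
x_0 = 911^1225 mod 2451 = 2450.
x_0 = 2450 ≡ −1, so 911 is not a witness.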